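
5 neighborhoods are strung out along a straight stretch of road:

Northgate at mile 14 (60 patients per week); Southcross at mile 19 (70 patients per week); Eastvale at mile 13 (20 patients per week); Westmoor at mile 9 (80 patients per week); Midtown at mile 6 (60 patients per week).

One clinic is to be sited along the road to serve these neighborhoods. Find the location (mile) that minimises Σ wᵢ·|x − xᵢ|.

x = 13

For a sum of weighted absolute distances on a line, the optimum is the weighted median (not the mean). Total weight W = 290; half-weight = 145.
Sort by position and accumulate weight:
  mile 6 (Midtown, w=60) → cum 60
  mile 9 (Westmoor, w=80) → cum 140
  mile 13 (Eastvale, w=20) → cum 160  ≥ 145 → median here
  mile 14 (Northgate, w=60) → cum 220
  mile 19 (Southcross, w=70) → cum 290
Optimal location: mile 13.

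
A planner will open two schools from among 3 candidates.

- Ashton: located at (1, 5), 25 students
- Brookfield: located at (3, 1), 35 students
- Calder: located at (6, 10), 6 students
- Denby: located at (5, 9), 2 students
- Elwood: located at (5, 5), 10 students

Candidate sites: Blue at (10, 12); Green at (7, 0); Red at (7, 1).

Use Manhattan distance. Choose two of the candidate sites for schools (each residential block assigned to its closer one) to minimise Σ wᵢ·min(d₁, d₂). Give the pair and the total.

{Blue, Red}, total 502

Evaluate every pair (each demand assigned to the nearer of the two):
  {Blue, Red}: total = 502
  {Green, Red}: total = 530
  {Blue, Green}: total = 572
Best pair: {Blue, Red} with total 502.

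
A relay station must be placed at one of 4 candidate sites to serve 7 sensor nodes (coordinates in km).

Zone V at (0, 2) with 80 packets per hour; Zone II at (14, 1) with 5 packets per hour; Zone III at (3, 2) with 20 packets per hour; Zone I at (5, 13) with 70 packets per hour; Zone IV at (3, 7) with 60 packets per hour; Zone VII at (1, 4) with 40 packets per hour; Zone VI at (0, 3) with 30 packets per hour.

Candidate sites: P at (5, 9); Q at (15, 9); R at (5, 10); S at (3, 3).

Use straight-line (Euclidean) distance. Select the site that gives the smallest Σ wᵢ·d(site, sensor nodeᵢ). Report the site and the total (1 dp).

Total weighted distance at each candidate:
  P (5, 9): total = 1834.1
  Q (15, 9): total = 4205.6
  R (5, 10): total = 1956.1
  S (3, 3): total = 1462.2
Minimum is at S with total 1462.2 km.

S, total 1462.2 km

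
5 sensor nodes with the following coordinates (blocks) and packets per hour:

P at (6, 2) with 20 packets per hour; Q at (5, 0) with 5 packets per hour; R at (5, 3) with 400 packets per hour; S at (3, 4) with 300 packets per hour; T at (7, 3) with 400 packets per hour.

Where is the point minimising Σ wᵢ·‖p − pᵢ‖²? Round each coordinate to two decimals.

The minimiser of Σwᵢ‖p−pᵢ‖² is the weighted centroid p* = (Σwᵢpᵢ)/(Σwᵢ).
Σwᵢ = 1125.
Σwᵢxᵢ = 20·6 + 5·5 + 400·5 + 300·3 + 400·7 = 5845.
Σwᵢyᵢ = 20·2 + 5·0 + 400·3 + 300·4 + 400·3 = 3640.
x* = 5845/1125 = 5.20, y* = 3640/1125 = 3.24.

(5.20, 3.24)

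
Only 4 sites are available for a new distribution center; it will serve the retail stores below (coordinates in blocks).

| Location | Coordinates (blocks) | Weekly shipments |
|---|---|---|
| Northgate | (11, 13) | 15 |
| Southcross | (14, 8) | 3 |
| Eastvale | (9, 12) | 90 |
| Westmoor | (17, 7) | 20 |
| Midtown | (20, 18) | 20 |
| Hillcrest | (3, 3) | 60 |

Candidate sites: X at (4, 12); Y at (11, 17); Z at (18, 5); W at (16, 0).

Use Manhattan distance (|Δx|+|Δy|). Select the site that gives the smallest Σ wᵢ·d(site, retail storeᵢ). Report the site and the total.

Total weighted distance at each candidate:
  X (4, 12): total = 2012
  Y (11, 17): total = 2566
  Z (18, 5): total = 3066
  W (16, 0): total = 3570
Minimum is at X with total 2012 blocks.

X, total 2012 blocks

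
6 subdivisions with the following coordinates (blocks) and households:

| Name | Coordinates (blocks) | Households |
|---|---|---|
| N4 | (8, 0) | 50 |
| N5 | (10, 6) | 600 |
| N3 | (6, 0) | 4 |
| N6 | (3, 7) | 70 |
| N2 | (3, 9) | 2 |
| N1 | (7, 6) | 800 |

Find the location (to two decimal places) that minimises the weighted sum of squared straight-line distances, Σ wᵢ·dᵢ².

(8.02, 5.84)

The minimiser of Σwᵢ‖p−pᵢ‖² is the weighted centroid p* = (Σwᵢpᵢ)/(Σwᵢ).
Σwᵢ = 1526.
Σwᵢxᵢ = 50·8 + 600·10 + 4·6 + 70·3 + 2·3 + 800·7 = 12240.
Σwᵢyᵢ = 50·0 + 600·6 + 4·0 + 70·7 + 2·9 + 800·6 = 8908.
x* = 12240/1526 = 8.02, y* = 8908/1526 = 5.84.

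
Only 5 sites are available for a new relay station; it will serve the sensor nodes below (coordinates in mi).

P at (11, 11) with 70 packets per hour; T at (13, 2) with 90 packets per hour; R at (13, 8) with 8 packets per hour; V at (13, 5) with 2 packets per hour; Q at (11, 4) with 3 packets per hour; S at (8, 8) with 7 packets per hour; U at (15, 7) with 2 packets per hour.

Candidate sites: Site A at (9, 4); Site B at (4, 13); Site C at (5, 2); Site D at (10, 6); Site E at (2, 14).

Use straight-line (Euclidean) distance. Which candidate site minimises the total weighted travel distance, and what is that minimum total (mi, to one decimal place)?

Site D, total 878.8 mi

Total weighted distance at each candidate:
  Site A (9, 4): total = 1013.9
  Site B (4, 13): total = 1999.3
  Site C (5, 2): total = 1662.5
  Site D (10, 6): total = 878.8
  Site E (2, 14): total = 2387.1
Minimum is at Site D with total 878.8 mi.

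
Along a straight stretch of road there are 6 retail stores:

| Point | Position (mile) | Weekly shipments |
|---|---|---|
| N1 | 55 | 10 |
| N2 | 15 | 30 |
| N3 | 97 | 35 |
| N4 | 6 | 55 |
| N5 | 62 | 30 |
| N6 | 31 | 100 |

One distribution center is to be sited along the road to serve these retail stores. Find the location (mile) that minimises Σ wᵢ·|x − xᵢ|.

x = 31

For a sum of weighted absolute distances on a line, the optimum is the weighted median (not the mean). Total weight W = 260; half-weight = 130.
Sort by position and accumulate weight:
  mile 6 (N4, w=55) → cum 55
  mile 15 (N2, w=30) → cum 85
  mile 31 (N6, w=100) → cum 185  ≥ 130 → median here
  mile 55 (N1, w=10) → cum 195
  mile 62 (N5, w=30) → cum 225
  mile 97 (N3, w=35) → cum 260
Optimal location: mile 31.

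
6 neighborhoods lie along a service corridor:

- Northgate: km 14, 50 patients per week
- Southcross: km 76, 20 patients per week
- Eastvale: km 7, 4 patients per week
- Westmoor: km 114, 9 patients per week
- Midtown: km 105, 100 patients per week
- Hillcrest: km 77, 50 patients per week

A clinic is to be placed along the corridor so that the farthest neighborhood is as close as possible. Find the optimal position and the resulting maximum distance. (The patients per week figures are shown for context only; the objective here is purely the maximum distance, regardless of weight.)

The 1-center on a line is the midpoint of the two extreme points: leftmost at 7, rightmost at 114.
Optimal location = (7 + 114)/2 = 60.5; maximum distance = (114 − 7)/2 = 53.5.

location 60.5, max distance 53.5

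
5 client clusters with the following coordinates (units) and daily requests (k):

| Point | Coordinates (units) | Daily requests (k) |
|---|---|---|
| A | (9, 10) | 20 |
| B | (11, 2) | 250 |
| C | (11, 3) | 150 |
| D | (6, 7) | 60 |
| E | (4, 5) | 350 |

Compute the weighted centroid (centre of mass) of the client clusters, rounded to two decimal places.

(7.64, 4.00)

The minimiser of Σwᵢ‖p−pᵢ‖² is the weighted centroid p* = (Σwᵢpᵢ)/(Σwᵢ).
Σwᵢ = 830.
Σwᵢxᵢ = 20·9 + 250·11 + 150·11 + 60·6 + 350·4 = 6340.
Σwᵢyᵢ = 20·10 + 250·2 + 150·3 + 60·7 + 350·5 = 3320.
x* = 6340/830 = 7.64, y* = 3320/830 = 4.00.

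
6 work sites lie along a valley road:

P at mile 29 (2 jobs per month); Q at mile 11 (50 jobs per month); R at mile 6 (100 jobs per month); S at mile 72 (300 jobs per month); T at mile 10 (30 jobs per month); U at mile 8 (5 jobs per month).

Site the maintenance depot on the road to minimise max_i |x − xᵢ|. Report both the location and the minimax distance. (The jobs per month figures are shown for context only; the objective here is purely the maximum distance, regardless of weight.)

location 39, max distance 33

The 1-center on a line is the midpoint of the two extreme points: leftmost at 6, rightmost at 72.
Optimal location = (6 + 72)/2 = 39; maximum distance = (72 − 6)/2 = 33.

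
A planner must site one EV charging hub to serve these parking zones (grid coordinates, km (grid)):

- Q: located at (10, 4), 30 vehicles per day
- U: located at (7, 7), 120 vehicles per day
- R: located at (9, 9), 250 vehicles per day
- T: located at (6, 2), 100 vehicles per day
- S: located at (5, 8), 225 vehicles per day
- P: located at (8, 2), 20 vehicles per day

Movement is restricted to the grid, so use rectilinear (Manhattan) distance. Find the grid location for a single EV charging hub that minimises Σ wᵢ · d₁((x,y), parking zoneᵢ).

(7, 8)

Manhattan distance separates: Σwᵢ(|x−xᵢ|+|y−yᵢ|) = Σwᵢ|x−xᵢ| + Σwᵢ|y−yᵢ|, so x and y are optimised independently as 1-D weighted medians.
Total weight W = 745; half = 372.5.
x-coordinate, sorted with cumulative weight:
  x=5 (S, w=225) cum 225
  x=6 (T, w=100) cum 325
  x=7 (U, w=120) cum 445  ← median
  x=8 (P, w=20) cum 465
  x=9 (R, w=250) cum 715
  x=10 (Q, w=30) cum 745
⇒ x* = 7
y-coordinate, sorted with cumulative weight:
  y=2 (T, w=100) cum 100
  y=2 (P, w=20) cum 120
  y=4 (Q, w=30) cum 150
  y=7 (U, w=120) cum 270
  y=8 (S, w=225) cum 495  ← median
  y=9 (R, w=250) cum 745
⇒ y* = 8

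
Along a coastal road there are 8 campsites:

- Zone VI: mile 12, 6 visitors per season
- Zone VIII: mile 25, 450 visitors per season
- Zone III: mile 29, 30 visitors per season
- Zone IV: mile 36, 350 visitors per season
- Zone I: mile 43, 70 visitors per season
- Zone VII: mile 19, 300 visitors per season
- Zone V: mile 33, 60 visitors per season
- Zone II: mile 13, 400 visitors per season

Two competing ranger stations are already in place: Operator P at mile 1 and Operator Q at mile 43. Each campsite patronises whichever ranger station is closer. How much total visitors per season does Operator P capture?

The indifferent point is the midpoint (1+43)/2 = 22; campsites left of it (closer to Operator P at 1) go to Operator P, those right go to Operator Q.
  Zone VI at 12 (w=6) → Operator P
  Zone II at 13 (w=400) → Operator P
  Zone VII at 19 (w=300) → Operator P
  Zone VIII at 25 (w=450) → Operator Q
  Zone III at 29 (w=30) → Operator Q
  Zone V at 33 (w=60) → Operator Q
  Zone IV at 36 (w=350) → Operator Q
  Zone I at 43 (w=70) → Operator Q
Operator P captures 706; Operator Q captures 960.

706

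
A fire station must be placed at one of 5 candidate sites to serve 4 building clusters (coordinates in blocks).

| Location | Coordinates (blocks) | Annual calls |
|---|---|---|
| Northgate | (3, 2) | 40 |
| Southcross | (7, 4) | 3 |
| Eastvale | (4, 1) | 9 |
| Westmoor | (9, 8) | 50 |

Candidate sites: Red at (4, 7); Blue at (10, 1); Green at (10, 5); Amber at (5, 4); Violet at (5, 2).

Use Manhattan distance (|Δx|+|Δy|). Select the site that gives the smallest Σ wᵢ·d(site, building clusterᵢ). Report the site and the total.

Total weighted distance at each candidate:
  Red (4, 7): total = 612
  Blue (10, 1): total = 792
  Green (10, 5): total = 702
  Amber (5, 4): total = 602
  Violet (5, 2): total = 610
Minimum is at Amber with total 602 blocks.

Amber, total 602 blocks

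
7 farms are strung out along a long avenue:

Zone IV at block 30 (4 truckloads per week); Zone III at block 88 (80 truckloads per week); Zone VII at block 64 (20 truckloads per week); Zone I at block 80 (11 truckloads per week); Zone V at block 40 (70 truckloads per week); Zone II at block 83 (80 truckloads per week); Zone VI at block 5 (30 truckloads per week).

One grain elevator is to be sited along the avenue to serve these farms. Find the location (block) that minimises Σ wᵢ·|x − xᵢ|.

x = 83

For a sum of weighted absolute distances on a line, the optimum is the weighted median (not the mean). Total weight W = 295; half-weight = 147.5.
Sort by position and accumulate weight:
  block 5 (Zone VI, w=30) → cum 30
  block 30 (Zone IV, w=4) → cum 34
  block 40 (Zone V, w=70) → cum 104
  block 64 (Zone VII, w=20) → cum 124
  block 80 (Zone I, w=11) → cum 135
  block 83 (Zone II, w=80) → cum 215  ≥ 147.5 → median here
  block 88 (Zone III, w=80) → cum 295
Optimal location: block 83.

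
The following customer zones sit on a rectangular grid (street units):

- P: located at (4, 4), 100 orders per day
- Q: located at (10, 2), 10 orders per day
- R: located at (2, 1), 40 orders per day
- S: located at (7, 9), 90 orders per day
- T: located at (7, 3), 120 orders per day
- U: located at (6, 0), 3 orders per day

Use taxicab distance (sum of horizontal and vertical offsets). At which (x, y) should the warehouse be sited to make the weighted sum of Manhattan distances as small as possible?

Manhattan distance separates: Σwᵢ(|x−xᵢ|+|y−yᵢ|) = Σwᵢ|x−xᵢ| + Σwᵢ|y−yᵢ|, so x and y are optimised independently as 1-D weighted medians.
Total weight W = 363; half = 181.5.
x-coordinate, sorted with cumulative weight:
  x=2 (R, w=40) cum 40
  x=4 (P, w=100) cum 140
  x=6 (U, w=3) cum 143
  x=7 (S, w=90) cum 233  ← median
  x=7 (T, w=120) cum 353
  x=10 (Q, w=10) cum 363
⇒ x* = 7
y-coordinate, sorted with cumulative weight:
  y=0 (U, w=3) cum 3
  y=1 (R, w=40) cum 43
  y=2 (Q, w=10) cum 53
  y=3 (T, w=120) cum 173
  y=4 (P, w=100) cum 273  ← median
  y=9 (S, w=90) cum 363
⇒ y* = 4

(7, 4)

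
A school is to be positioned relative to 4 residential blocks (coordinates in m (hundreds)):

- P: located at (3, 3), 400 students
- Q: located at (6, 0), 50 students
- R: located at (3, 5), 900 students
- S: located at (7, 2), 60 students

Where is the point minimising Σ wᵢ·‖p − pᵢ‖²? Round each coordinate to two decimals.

The minimiser of Σwᵢ‖p−pᵢ‖² is the weighted centroid p* = (Σwᵢpᵢ)/(Σwᵢ).
Σwᵢ = 1410.
Σwᵢxᵢ = 400·3 + 50·6 + 900·3 + 60·7 = 4620.
Σwᵢyᵢ = 400·3 + 50·0 + 900·5 + 60·2 = 5820.
x* = 4620/1410 = 3.28, y* = 5820/1410 = 4.13.

(3.28, 4.13)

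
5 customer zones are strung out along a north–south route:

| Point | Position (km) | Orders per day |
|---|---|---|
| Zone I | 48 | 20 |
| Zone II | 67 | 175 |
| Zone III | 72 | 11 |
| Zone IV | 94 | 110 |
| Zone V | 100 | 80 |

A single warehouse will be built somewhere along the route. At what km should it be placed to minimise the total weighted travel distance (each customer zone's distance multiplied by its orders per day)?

For a sum of weighted absolute distances on a line, the optimum is the weighted median (not the mean). Total weight W = 396; half-weight = 198.
Sort by position and accumulate weight:
  km 48 (Zone I, w=20) → cum 20
  km 67 (Zone II, w=175) → cum 195
  km 72 (Zone III, w=11) → cum 206  ≥ 198 → median here
  km 94 (Zone IV, w=110) → cum 316
  km 100 (Zone V, w=80) → cum 396
Optimal location: km 72.

x = 72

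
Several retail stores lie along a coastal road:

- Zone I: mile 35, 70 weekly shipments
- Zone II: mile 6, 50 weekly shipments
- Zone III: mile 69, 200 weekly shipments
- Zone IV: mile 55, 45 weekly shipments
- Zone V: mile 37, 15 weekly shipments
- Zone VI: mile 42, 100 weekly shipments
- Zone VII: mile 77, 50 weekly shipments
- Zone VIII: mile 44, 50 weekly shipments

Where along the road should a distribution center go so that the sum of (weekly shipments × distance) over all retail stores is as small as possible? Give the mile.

For a sum of weighted absolute distances on a line, the optimum is the weighted median (not the mean). Total weight W = 580; half-weight = 290.
Sort by position and accumulate weight:
  mile 6 (Zone II, w=50) → cum 50
  mile 35 (Zone I, w=70) → cum 120
  mile 37 (Zone V, w=15) → cum 135
  mile 42 (Zone VI, w=100) → cum 235
  mile 44 (Zone VIII, w=50) → cum 285
  mile 55 (Zone IV, w=45) → cum 330  ≥ 290 → median here
  mile 69 (Zone III, w=200) → cum 530
  mile 77 (Zone VII, w=50) → cum 580
Optimal location: mile 55.

x = 55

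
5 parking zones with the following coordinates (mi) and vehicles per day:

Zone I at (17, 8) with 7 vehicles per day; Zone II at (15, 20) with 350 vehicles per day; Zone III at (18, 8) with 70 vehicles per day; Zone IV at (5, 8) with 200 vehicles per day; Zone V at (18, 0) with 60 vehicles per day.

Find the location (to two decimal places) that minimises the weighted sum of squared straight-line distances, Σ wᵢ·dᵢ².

(12.68, 13.41)

The minimiser of Σwᵢ‖p−pᵢ‖² is the weighted centroid p* = (Σwᵢpᵢ)/(Σwᵢ).
Σwᵢ = 687.
Σwᵢxᵢ = 7·17 + 350·15 + 70·18 + 200·5 + 60·18 = 8709.
Σwᵢyᵢ = 7·8 + 350·20 + 70·8 + 200·8 + 60·0 = 9216.
x* = 8709/687 = 12.68, y* = 9216/687 = 13.41.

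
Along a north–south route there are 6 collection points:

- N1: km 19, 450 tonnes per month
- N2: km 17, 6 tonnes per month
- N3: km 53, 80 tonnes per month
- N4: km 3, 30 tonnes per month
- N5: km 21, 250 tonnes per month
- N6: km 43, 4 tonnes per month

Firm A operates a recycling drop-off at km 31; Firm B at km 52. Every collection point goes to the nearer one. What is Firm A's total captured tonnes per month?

736

The indifferent point is the midpoint (31+52)/2 = 41.5; collection points left of it (closer to Firm A at 31) go to Firm A, those right go to Firm B.
  N4 at 3 (w=30) → Firm A
  N2 at 17 (w=6) → Firm A
  N1 at 19 (w=450) → Firm A
  N5 at 21 (w=250) → Firm A
  N6 at 43 (w=4) → Firm B
  N3 at 53 (w=80) → Firm B
Firm A captures 736; Firm B captures 84.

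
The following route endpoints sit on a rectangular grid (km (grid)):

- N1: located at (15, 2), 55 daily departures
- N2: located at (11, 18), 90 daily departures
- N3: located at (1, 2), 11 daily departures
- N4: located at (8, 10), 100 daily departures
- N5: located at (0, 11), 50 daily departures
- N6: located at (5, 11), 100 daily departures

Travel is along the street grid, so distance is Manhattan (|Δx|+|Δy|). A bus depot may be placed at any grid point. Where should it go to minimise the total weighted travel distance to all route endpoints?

Manhattan distance separates: Σwᵢ(|x−xᵢ|+|y−yᵢ|) = Σwᵢ|x−xᵢ| + Σwᵢ|y−yᵢ|, so x and y are optimised independently as 1-D weighted medians.
Total weight W = 406; half = 203.
x-coordinate, sorted with cumulative weight:
  x=0 (N5, w=50) cum 50
  x=1 (N3, w=11) cum 61
  x=5 (N6, w=100) cum 161
  x=8 (N4, w=100) cum 261  ← median
  x=11 (N2, w=90) cum 351
  x=15 (N1, w=55) cum 406
⇒ x* = 8
y-coordinate, sorted with cumulative weight:
  y=2 (N1, w=55) cum 55
  y=2 (N3, w=11) cum 66
  y=10 (N4, w=100) cum 166
  y=11 (N5, w=50) cum 216  ← median
  y=11 (N6, w=100) cum 316
  y=18 (N2, w=90) cum 406
⇒ y* = 11

(8, 11)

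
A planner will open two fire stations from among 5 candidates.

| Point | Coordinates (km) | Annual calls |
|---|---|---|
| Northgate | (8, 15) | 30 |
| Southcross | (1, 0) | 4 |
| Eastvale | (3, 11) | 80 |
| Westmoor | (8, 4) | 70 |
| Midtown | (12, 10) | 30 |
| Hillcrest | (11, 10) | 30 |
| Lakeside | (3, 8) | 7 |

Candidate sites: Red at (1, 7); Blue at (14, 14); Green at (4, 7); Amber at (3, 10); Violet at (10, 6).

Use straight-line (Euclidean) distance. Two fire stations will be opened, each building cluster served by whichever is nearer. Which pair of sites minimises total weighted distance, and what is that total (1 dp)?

{Amber, Violet}, total 802.8

Evaluate every pair (each demand assigned to the nearer of the two):
  {Amber, Violet}: total = 802.8
  {Green, Violet}: total = 1094.4
  {Red, Violet}: total = 1133.9
  {Blue, Amber}: total = 1148.2
  {Green, Amber}: total = 1167.3
  {Blue, Green}: total = 1186.9
  {Red, Amber}: total = 1377.2
  {Red, Blue}: total = 1401.2
  {Blue, Violet}: total = 1420.7
  {Red, Green}: total = 1470.9
Best pair: {Amber, Violet} with total 802.8.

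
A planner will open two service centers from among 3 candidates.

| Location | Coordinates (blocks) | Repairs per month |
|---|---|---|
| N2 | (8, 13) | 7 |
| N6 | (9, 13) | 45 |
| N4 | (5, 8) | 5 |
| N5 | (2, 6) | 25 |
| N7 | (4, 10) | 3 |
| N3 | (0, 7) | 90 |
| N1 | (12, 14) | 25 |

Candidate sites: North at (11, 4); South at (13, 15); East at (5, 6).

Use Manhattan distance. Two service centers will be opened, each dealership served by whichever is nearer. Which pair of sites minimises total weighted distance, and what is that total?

Evaluate every pair (each demand assigned to the nearer of the two):
  {South, East}: total = 1009
  {North, East}: total = 1480
  {North, South}: total = 1993
Best pair: {South, East} with total 1009.

{South, East}, total 1009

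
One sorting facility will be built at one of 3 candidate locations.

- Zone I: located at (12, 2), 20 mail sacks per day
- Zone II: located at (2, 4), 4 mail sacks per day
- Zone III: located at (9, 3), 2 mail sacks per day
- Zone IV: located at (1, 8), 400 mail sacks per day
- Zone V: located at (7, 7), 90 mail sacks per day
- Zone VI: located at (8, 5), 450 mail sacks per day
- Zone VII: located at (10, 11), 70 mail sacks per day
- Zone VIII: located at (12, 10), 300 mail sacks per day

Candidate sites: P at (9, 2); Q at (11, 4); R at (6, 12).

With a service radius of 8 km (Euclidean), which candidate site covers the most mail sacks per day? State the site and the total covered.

Coverage radius r = 8 km; a point is covered iff (Δx)²+(Δy)² ≤ 8² = 64.
  P (9, 2): covers {Zone I, Zone II, Zone III, Zone V, Zone VI} → 566
  Q (11, 4): covers {Zone I, Zone III, Zone V, Zone VI, Zone VII, Zone VIII} → 932
  R (6, 12): covers {Zone IV, Zone V, Zone VI, Zone VII, Zone VIII} → 1310
Maximum coverage at R: 1310 mail sacks per day.

R, covering 1310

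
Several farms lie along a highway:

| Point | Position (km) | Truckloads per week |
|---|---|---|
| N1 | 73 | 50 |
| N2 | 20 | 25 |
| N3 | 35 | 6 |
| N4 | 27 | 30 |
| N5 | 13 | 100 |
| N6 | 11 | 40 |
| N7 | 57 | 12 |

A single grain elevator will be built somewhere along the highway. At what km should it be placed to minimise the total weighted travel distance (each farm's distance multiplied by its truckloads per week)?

For a sum of weighted absolute distances on a line, the optimum is the weighted median (not the mean). Total weight W = 263; half-weight = 131.5.
Sort by position and accumulate weight:
  km 11 (N6, w=40) → cum 40
  km 13 (N5, w=100) → cum 140  ≥ 131.5 → median here
  km 20 (N2, w=25) → cum 165
  km 27 (N4, w=30) → cum 195
  km 35 (N3, w=6) → cum 201
  km 57 (N7, w=12) → cum 213
  km 73 (N1, w=50) → cum 263
Optimal location: km 13.

x = 13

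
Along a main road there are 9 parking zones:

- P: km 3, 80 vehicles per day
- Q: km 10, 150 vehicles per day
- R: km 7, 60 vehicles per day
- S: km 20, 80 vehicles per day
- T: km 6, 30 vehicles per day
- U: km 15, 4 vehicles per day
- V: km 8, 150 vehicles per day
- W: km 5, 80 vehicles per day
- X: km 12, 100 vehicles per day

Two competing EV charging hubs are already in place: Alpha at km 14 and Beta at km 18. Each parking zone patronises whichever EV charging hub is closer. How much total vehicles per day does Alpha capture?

The indifferent point is the midpoint (14+18)/2 = 16; parking zones left of it (closer to Alpha at 14) go to Alpha, those right go to Beta.
  P at 3 (w=80) → Alpha
  W at 5 (w=80) → Alpha
  T at 6 (w=30) → Alpha
  R at 7 (w=60) → Alpha
  V at 8 (w=150) → Alpha
  Q at 10 (w=150) → Alpha
  X at 12 (w=100) → Alpha
  U at 15 (w=4) → Alpha
  S at 20 (w=80) → Beta
Alpha captures 654; Beta captures 80.

654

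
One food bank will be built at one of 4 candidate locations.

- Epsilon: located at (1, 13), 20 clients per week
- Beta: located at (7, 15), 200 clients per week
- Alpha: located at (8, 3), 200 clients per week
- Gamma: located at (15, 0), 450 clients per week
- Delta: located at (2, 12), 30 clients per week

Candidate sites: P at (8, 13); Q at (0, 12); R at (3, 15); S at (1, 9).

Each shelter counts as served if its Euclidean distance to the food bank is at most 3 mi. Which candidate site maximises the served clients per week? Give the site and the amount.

Coverage radius r = 3 mi; a point is covered iff (Δx)²+(Δy)² ≤ 3² = 9.
  P (8, 13): covers {Beta} → 200
  Q (0, 12): covers {Epsilon, Delta} → 50
  R (3, 15): covers {Epsilon} → 20
  S (1, 9): covers {none} → 0
Maximum coverage at P: 200 clients per week.

P, covering 200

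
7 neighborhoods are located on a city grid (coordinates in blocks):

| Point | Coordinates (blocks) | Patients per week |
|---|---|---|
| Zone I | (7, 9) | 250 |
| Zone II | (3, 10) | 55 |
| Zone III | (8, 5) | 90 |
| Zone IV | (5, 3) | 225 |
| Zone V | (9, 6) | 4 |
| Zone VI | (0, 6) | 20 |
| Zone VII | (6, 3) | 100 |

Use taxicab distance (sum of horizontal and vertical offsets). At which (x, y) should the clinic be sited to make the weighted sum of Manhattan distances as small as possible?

(6, 5)

Manhattan distance separates: Σwᵢ(|x−xᵢ|+|y−yᵢ|) = Σwᵢ|x−xᵢ| + Σwᵢ|y−yᵢ|, so x and y are optimised independently as 1-D weighted medians.
Total weight W = 744; half = 372.
x-coordinate, sorted with cumulative weight:
  x=0 (Zone VI, w=20) cum 20
  x=3 (Zone II, w=55) cum 75
  x=5 (Zone IV, w=225) cum 300
  x=6 (Zone VII, w=100) cum 400  ← median
  x=7 (Zone I, w=250) cum 650
  x=8 (Zone III, w=90) cum 740
  x=9 (Zone V, w=4) cum 744
⇒ x* = 6
y-coordinate, sorted with cumulative weight:
  y=3 (Zone IV, w=225) cum 225
  y=3 (Zone VII, w=100) cum 325
  y=5 (Zone III, w=90) cum 415  ← median
  y=6 (Zone V, w=4) cum 419
  y=6 (Zone VI, w=20) cum 439
  y=9 (Zone I, w=250) cum 689
  y=10 (Zone II, w=55) cum 744
⇒ y* = 5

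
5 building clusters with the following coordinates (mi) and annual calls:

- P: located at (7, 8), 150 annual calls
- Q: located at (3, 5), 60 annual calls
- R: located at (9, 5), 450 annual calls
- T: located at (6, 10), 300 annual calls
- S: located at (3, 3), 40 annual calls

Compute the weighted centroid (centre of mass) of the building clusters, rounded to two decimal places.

(7.20, 6.87)

The minimiser of Σwᵢ‖p−pᵢ‖² is the weighted centroid p* = (Σwᵢpᵢ)/(Σwᵢ).
Σwᵢ = 1000.
Σwᵢxᵢ = 150·7 + 60·3 + 450·9 + 300·6 + 40·3 = 7200.
Σwᵢyᵢ = 150·8 + 60·5 + 450·5 + 300·10 + 40·3 = 6870.
x* = 7200/1000 = 7.20, y* = 6870/1000 = 6.87.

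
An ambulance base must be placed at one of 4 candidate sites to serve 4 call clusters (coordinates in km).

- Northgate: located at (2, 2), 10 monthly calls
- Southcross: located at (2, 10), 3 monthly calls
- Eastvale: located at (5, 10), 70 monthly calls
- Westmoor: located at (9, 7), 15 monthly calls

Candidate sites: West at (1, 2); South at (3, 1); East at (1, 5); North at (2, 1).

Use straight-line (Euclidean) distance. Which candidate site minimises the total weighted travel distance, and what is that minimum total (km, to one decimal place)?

Total weighted distance at each candidate:
  West (1, 2): total = 801.8
  South (3, 1): total = 814.0
  East (1, 5): total = 618.8
  North (2, 1): total = 839.4
Minimum is at East with total 618.8 km.

East, total 618.8 km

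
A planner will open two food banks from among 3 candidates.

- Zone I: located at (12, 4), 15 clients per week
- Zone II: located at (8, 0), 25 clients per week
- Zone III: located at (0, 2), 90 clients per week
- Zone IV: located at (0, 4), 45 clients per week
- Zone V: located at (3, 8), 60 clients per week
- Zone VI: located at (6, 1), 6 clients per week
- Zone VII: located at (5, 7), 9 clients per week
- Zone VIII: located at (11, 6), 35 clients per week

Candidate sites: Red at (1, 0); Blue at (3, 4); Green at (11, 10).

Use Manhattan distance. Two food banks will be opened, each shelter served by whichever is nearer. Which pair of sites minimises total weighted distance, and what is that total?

{Blue, Green}, total 1376

Evaluate every pair (each demand assigned to the nearer of the two):
  {Blue, Green}: total = 1376
  {Red, Blue}: total = 1386
  {Red, Green}: total = 1632
Best pair: {Blue, Green} with total 1376.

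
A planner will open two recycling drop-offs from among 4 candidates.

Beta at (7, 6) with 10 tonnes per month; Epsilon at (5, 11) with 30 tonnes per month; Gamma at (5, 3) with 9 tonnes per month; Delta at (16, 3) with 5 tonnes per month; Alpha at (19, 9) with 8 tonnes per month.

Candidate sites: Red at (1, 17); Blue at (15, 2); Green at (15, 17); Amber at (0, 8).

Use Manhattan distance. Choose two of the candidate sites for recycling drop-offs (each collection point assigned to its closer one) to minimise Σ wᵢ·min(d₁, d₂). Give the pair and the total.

{Blue, Amber}, total 518

Evaluate every pair (each demand assigned to the nearer of the two):
  {Blue, Amber}: total = 518
  {Green, Amber}: total = 591
  {Red, Blue}: total = 617
  {Red, Amber}: total = 685
  {Blue, Green}: total = 797
  {Red, Green}: total = 803
Best pair: {Blue, Amber} with total 518.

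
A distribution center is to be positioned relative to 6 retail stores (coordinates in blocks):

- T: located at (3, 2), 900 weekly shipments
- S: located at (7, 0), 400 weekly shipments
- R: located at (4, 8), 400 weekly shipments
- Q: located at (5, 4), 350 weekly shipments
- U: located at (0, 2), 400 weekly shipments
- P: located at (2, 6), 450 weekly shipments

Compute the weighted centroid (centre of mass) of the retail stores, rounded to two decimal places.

The minimiser of Σwᵢ‖p−pᵢ‖² is the weighted centroid p* = (Σwᵢpᵢ)/(Σwᵢ).
Σwᵢ = 2900.
Σwᵢxᵢ = 900·3 + 400·7 + 400·4 + 350·5 + 400·0 + 450·2 = 9750.
Σwᵢyᵢ = 900·2 + 400·0 + 400·8 + 350·4 + 400·2 + 450·6 = 9900.
x* = 9750/2900 = 3.36, y* = 9900/2900 = 3.41.

(3.36, 3.41)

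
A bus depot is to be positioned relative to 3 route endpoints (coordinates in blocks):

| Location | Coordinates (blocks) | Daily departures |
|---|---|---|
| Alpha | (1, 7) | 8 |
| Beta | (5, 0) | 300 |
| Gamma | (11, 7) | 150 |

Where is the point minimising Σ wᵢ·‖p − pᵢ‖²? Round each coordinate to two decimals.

The minimiser of Σwᵢ‖p−pᵢ‖² is the weighted centroid p* = (Σwᵢpᵢ)/(Σwᵢ).
Σwᵢ = 458.
Σwᵢxᵢ = 8·1 + 300·5 + 150·11 = 3158.
Σwᵢyᵢ = 8·7 + 300·0 + 150·7 = 1106.
x* = 3158/458 = 6.90, y* = 1106/458 = 2.41.

(6.90, 2.41)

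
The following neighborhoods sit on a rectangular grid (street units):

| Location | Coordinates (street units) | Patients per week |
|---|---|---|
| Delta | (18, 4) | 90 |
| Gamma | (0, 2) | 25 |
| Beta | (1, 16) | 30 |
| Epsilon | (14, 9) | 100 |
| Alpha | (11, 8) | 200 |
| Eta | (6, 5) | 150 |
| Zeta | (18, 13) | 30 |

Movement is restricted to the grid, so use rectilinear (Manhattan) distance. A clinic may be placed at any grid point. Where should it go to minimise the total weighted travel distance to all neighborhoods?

(11, 8)

Manhattan distance separates: Σwᵢ(|x−xᵢ|+|y−yᵢ|) = Σwᵢ|x−xᵢ| + Σwᵢ|y−yᵢ|, so x and y are optimised independently as 1-D weighted medians.
Total weight W = 625; half = 312.5.
x-coordinate, sorted with cumulative weight:
  x=0 (Gamma, w=25) cum 25
  x=1 (Beta, w=30) cum 55
  x=6 (Eta, w=150) cum 205
  x=11 (Alpha, w=200) cum 405  ← median
  x=14 (Epsilon, w=100) cum 505
  x=18 (Delta, w=90) cum 595
  x=18 (Zeta, w=30) cum 625
⇒ x* = 11
y-coordinate, sorted with cumulative weight:
  y=2 (Gamma, w=25) cum 25
  y=4 (Delta, w=90) cum 115
  y=5 (Eta, w=150) cum 265
  y=8 (Alpha, w=200) cum 465  ← median
  y=9 (Epsilon, w=100) cum 565
  y=13 (Zeta, w=30) cum 595
  y=16 (Beta, w=30) cum 625
⇒ y* = 8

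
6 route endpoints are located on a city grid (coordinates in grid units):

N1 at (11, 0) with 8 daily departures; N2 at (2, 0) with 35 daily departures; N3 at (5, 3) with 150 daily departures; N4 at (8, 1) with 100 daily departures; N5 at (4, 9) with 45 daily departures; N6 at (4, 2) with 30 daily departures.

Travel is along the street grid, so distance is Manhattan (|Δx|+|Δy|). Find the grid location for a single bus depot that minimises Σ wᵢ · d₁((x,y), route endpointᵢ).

(5, 3)

Manhattan distance separates: Σwᵢ(|x−xᵢ|+|y−yᵢ|) = Σwᵢ|x−xᵢ| + Σwᵢ|y−yᵢ|, so x and y are optimised independently as 1-D weighted medians.
Total weight W = 368; half = 184.
x-coordinate, sorted with cumulative weight:
  x=2 (N2, w=35) cum 35
  x=4 (N5, w=45) cum 80
  x=4 (N6, w=30) cum 110
  x=5 (N3, w=150) cum 260  ← median
  x=8 (N4, w=100) cum 360
  x=11 (N1, w=8) cum 368
⇒ x* = 5
y-coordinate, sorted with cumulative weight:
  y=0 (N1, w=8) cum 8
  y=0 (N2, w=35) cum 43
  y=1 (N4, w=100) cum 143
  y=2 (N6, w=30) cum 173
  y=3 (N3, w=150) cum 323  ← median
  y=9 (N5, w=45) cum 368
⇒ y* = 3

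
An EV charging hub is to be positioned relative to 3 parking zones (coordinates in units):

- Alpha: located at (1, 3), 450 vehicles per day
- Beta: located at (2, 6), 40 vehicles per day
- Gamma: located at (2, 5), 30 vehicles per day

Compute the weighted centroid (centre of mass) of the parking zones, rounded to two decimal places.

(1.13, 3.35)

The minimiser of Σwᵢ‖p−pᵢ‖² is the weighted centroid p* = (Σwᵢpᵢ)/(Σwᵢ).
Σwᵢ = 520.
Σwᵢxᵢ = 450·1 + 40·2 + 30·2 = 590.
Σwᵢyᵢ = 450·3 + 40·6 + 30·5 = 1740.
x* = 590/520 = 1.13, y* = 1740/520 = 3.35.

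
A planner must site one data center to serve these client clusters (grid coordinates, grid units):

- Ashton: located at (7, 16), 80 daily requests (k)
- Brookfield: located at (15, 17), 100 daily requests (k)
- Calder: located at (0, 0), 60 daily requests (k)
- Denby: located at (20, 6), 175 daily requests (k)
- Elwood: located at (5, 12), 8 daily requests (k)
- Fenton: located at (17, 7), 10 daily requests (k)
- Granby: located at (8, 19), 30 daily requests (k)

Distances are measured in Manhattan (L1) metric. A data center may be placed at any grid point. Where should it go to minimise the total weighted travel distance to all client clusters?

(15, 6)

Manhattan distance separates: Σwᵢ(|x−xᵢ|+|y−yᵢ|) = Σwᵢ|x−xᵢ| + Σwᵢ|y−yᵢ|, so x and y are optimised independently as 1-D weighted medians.
Total weight W = 463; half = 231.5.
x-coordinate, sorted with cumulative weight:
  x=0 (Calder, w=60) cum 60
  x=5 (Elwood, w=8) cum 68
  x=7 (Ashton, w=80) cum 148
  x=8 (Granby, w=30) cum 178
  x=15 (Brookfield, w=100) cum 278  ← median
  x=17 (Fenton, w=10) cum 288
  x=20 (Denby, w=175) cum 463
⇒ x* = 15
y-coordinate, sorted with cumulative weight:
  y=0 (Calder, w=60) cum 60
  y=6 (Denby, w=175) cum 235  ← median
  y=7 (Fenton, w=10) cum 245
  y=12 (Elwood, w=8) cum 253
  y=16 (Ashton, w=80) cum 333
  y=17 (Brookfield, w=100) cum 433
  y=19 (Granby, w=30) cum 463
⇒ y* = 6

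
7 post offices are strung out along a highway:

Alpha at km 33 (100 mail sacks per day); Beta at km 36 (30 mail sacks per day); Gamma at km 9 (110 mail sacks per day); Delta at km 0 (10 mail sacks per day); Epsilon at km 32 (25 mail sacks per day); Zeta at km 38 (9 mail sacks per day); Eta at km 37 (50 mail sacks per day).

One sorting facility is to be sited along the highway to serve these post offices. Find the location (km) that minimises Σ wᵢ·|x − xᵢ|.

x = 33

For a sum of weighted absolute distances on a line, the optimum is the weighted median (not the mean). Total weight W = 334; half-weight = 167.
Sort by position and accumulate weight:
  km 0 (Delta, w=10) → cum 10
  km 9 (Gamma, w=110) → cum 120
  km 32 (Epsilon, w=25) → cum 145
  km 33 (Alpha, w=100) → cum 245  ≥ 167 → median here
  km 36 (Beta, w=30) → cum 275
  km 37 (Eta, w=50) → cum 325
  km 38 (Zeta, w=9) → cum 334
Optimal location: km 33.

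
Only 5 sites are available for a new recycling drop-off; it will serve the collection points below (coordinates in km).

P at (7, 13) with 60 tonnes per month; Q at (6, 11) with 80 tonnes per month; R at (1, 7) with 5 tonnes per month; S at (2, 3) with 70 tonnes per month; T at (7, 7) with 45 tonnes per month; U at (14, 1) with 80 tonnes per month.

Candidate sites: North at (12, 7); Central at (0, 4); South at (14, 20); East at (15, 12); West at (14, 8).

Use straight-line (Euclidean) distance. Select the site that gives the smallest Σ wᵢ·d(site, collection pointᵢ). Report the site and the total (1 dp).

North, total 2585.4 km

Total weighted distance at each candidate:
  North (12, 7): total = 2585.4
  Central (0, 4): total = 3082.1
  South (14, 20): total = 5290.2
  East (15, 12): total = 3697.5
  West (14, 8): total = 3053.0
Minimum is at North with total 2585.4 km.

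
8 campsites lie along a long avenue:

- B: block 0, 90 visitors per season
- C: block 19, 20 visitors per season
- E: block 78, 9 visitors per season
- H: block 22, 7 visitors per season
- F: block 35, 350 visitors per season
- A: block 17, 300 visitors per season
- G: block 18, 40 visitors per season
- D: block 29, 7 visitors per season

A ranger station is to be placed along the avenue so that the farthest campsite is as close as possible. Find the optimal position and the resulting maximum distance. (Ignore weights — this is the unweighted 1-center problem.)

The 1-center on a line is the midpoint of the two extreme points: leftmost at 0, rightmost at 78.
Optimal location = (0 + 78)/2 = 39; maximum distance = (78 − 0)/2 = 39.

location 39, max distance 39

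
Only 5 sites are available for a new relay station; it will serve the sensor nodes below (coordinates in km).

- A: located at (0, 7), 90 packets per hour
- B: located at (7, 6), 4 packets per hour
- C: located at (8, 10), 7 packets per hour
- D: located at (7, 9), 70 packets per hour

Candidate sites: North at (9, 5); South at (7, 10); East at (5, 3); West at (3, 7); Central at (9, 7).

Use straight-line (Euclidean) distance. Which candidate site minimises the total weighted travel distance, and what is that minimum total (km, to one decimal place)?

Total weighted distance at each candidate:
  North (9, 5): total = 1187.4
  South (7, 10): total = 778.4
  East (5, 3): total = 1086.7
  West (3, 7): total = 640.4
  Central (9, 7): total = 1039.1
Minimum is at West with total 640.4 km.

West, total 640.4 km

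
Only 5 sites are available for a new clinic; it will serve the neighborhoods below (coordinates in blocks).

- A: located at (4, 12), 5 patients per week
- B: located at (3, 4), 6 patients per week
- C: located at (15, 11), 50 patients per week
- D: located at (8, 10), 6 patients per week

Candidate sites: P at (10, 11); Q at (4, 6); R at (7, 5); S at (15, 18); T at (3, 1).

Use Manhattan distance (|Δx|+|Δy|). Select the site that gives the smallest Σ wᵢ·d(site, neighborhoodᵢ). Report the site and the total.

Total weighted distance at each candidate:
  P (10, 11): total = 387
  Q (4, 6): total = 896
  R (7, 5): total = 816
  S (15, 18): total = 681
  T (3, 1): total = 1262
Minimum is at P with total 387 blocks.

P, total 387 blocks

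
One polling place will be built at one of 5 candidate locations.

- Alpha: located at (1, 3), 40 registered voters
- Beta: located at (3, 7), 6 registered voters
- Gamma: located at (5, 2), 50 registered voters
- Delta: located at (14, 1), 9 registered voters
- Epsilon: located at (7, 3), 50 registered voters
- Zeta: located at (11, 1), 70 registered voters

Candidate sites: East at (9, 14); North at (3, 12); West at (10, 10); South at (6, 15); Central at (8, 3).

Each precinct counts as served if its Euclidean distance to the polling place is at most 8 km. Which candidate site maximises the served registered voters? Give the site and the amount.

Coverage radius r = 8 km; a point is covered iff (Δx)²+(Δy)² ≤ 8² = 64.
  East (9, 14): covers {none} → 0
  North (3, 12): covers {Beta} → 6
  West (10, 10): covers {Beta, Epsilon} → 56
  South (6, 15): covers {none} → 0
  Central (8, 3): covers {Alpha, Beta, Gamma, Delta, Epsilon, Zeta} → 225
Maximum coverage at Central: 225 registered voters.

Central, covering 225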